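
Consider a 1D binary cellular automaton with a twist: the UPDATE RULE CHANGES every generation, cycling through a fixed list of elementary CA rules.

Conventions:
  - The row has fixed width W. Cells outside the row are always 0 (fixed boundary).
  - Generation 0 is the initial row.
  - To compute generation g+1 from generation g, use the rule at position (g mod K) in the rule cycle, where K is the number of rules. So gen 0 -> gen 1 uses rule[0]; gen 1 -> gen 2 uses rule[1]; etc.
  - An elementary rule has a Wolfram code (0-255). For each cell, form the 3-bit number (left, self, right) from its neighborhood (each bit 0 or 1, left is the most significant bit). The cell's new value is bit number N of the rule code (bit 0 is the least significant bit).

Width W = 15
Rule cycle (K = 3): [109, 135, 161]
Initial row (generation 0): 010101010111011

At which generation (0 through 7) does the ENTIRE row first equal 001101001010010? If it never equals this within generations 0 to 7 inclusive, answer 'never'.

Gen 0: 010101010111011
Gen 1 (rule 109): 011111111101111
Gen 2 (rule 135): 101111111000110
Gen 3 (rule 161): 010111110010000
Gen 4 (rule 109): 011100010010111
Gen 5 (rule 135): 101001110110010
Gen 6 (rule 161): 010000101000000
Gen 7 (rule 109): 010110111011111

Answer: never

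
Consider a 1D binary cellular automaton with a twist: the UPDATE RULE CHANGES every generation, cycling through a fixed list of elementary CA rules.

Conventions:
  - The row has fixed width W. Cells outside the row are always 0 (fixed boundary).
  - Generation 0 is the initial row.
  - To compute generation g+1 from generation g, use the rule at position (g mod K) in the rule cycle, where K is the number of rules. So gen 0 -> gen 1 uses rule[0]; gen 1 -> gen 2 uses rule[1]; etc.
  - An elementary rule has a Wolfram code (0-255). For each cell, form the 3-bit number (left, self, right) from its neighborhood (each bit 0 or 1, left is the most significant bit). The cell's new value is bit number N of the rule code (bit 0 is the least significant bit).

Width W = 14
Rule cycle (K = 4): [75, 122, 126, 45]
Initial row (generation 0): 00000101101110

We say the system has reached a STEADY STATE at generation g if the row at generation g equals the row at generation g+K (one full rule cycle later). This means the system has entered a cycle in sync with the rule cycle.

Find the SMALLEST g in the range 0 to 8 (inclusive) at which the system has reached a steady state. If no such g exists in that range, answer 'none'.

Gen 0: 00000101101110
Gen 1 (rule 75): 11111001101010
Gen 2 (rule 122): 10001111110101
Gen 3 (rule 126): 11011000011111
Gen 4 (rule 45): 10110011010000
Gen 5 (rule 75): 00110111000111
Gen 6 (rule 122): 01111101101101
Gen 7 (rule 126): 11000111111111
Gen 8 (rule 45): 10010100000000
Gen 9 (rule 75): 00100001111111
Gen 10 (rule 122): 01010011000001
Gen 11 (rule 126): 11111111100011
Gen 12 (rule 45): 10000000001010

Answer: none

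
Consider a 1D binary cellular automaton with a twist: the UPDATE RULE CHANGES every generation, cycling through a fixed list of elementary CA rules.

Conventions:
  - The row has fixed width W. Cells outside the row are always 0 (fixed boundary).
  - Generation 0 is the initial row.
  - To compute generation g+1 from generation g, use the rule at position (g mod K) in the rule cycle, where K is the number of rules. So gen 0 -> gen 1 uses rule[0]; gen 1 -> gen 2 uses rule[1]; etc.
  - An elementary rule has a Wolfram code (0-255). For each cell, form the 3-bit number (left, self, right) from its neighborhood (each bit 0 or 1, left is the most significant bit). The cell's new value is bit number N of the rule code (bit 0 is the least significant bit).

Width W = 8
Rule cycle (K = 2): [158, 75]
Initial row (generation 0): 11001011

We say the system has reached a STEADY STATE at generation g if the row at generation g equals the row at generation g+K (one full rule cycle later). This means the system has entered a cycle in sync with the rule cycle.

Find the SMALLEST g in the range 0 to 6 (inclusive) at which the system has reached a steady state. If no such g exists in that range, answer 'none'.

Gen 0: 11001011
Gen 1 (rule 158): 10111010
Gen 2 (rule 75): 00101000
Gen 3 (rule 158): 01101100
Gen 4 (rule 75): 11101101
Gen 5 (rule 158): 11001001
Gen 6 (rule 75): 11010010
Gen 7 (rule 158): 10011111
Gen 8 (rule 75): 00110001

Answer: none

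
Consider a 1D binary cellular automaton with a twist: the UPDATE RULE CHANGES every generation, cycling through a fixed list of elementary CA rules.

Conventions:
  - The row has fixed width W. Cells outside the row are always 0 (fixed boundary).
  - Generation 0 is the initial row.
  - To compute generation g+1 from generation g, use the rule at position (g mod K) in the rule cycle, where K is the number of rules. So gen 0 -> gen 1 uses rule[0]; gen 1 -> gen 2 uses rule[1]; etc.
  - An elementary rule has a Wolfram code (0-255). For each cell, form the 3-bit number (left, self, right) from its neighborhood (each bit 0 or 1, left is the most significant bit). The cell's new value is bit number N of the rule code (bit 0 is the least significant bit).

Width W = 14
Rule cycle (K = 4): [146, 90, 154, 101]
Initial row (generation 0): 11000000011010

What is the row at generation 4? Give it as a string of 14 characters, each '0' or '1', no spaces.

Gen 0: 11000000011010
Gen 1 (rule 146): 00100000100001
Gen 2 (rule 90): 01010001010010
Gen 3 (rule 154): 10001010001101
Gen 4 (rule 101): 10101110100111

Answer: 10101110100111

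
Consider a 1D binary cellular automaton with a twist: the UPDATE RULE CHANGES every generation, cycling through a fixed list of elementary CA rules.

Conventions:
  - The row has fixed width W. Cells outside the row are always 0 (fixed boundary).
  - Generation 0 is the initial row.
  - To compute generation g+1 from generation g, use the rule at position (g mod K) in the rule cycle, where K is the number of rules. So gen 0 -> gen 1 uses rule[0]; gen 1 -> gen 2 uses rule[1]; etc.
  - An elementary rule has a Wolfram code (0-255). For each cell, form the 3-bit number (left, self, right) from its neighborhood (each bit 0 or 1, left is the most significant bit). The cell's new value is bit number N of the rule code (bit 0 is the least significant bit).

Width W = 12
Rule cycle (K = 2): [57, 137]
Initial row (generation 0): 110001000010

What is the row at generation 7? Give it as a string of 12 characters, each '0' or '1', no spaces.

Answer: 011010111111

Derivation:
Gen 0: 110001000010
Gen 1 (rule 57): 101100111001
Gen 2 (rule 137): 001000110000
Gen 3 (rule 57): 100110101111
Gen 4 (rule 137): 000100001110
Gen 5 (rule 57): 110011101001
Gen 6 (rule 137): 100011000000
Gen 7 (rule 57): 011010111111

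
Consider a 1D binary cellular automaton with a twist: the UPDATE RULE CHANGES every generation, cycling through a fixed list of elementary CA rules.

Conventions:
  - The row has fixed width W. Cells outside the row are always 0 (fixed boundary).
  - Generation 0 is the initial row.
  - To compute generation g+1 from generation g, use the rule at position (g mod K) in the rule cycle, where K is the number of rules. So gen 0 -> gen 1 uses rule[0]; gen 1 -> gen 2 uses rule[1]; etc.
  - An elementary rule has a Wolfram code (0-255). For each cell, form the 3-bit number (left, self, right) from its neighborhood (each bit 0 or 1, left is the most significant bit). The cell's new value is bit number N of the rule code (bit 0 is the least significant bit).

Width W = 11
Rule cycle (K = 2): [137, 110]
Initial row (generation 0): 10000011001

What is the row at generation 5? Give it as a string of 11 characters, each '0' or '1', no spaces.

Gen 0: 10000011001
Gen 1 (rule 137): 00111010000
Gen 2 (rule 110): 01101110000
Gen 3 (rule 137): 01001100111
Gen 4 (rule 110): 11011101101
Gen 5 (rule 137): 10011001000

Answer: 10011001000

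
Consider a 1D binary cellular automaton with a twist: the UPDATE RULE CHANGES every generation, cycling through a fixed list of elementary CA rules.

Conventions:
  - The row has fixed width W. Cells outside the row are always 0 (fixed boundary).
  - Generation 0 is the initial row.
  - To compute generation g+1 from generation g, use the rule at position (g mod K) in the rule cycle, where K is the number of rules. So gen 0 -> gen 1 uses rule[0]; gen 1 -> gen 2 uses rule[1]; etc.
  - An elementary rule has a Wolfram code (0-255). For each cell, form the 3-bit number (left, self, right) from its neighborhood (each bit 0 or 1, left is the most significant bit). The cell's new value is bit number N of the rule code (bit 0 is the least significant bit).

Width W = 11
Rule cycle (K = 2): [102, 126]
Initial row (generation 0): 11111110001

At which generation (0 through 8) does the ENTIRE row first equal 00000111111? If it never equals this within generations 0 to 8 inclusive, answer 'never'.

Answer: 2

Derivation:
Gen 0: 11111110001
Gen 1 (rule 102): 00000010011
Gen 2 (rule 126): 00000111111
Gen 3 (rule 102): 00001000001
Gen 4 (rule 126): 00011100011
Gen 5 (rule 102): 00100100101
Gen 6 (rule 126): 01111111111
Gen 7 (rule 102): 10000000001
Gen 8 (rule 126): 11000000011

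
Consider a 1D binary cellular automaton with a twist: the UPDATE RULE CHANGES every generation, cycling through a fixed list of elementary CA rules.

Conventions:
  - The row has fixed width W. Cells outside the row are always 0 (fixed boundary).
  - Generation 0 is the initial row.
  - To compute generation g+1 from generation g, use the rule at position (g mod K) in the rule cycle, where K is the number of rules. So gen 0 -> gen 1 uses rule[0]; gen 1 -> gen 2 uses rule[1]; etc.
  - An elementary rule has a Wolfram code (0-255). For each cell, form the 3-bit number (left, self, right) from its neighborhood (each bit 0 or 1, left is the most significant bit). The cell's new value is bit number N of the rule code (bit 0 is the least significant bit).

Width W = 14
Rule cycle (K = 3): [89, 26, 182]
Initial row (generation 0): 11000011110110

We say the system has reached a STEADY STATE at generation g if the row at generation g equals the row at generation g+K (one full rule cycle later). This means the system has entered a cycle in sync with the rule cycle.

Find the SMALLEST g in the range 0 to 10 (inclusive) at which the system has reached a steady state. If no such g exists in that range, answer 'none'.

Gen 0: 11000011110110
Gen 1 (rule 89): 11111010010111
Gen 2 (rule 26): 10000001100100
Gen 3 (rule 182): 11000010011110
Gen 4 (rule 89): 11111001010011
Gen 5 (rule 26): 10000110001110
Gen 6 (rule 182): 11001001010101
Gen 7 (rule 89): 11100100000000
Gen 8 (rule 26): 10011010000000
Gen 9 (rule 182): 11100111000000
Gen 10 (rule 89): 10110101111111
Gen 11 (rule 26): 00100001000000
Gen 12 (rule 182): 01110011100000
Gen 13 (rule 89): 01011010111111

Answer: none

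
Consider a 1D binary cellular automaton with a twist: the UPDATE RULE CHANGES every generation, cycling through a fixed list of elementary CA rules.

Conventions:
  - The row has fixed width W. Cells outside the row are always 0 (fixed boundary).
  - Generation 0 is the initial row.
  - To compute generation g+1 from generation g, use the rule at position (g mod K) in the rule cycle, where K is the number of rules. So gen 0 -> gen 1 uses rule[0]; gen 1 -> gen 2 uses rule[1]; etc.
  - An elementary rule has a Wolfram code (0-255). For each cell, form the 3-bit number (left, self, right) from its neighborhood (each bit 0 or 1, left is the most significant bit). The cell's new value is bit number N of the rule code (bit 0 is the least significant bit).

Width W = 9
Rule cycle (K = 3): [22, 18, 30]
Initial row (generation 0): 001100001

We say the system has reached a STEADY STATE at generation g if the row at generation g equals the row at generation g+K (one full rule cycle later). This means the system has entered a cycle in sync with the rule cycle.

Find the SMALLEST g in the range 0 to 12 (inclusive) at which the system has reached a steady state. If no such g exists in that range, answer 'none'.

Answer: 5

Derivation:
Gen 0: 001100001
Gen 1 (rule 22): 010010011
Gen 2 (rule 18): 101101100
Gen 3 (rule 30): 101001010
Gen 4 (rule 22): 101111011
Gen 5 (rule 18): 000000000
Gen 6 (rule 30): 000000000
Gen 7 (rule 22): 000000000
Gen 8 (rule 18): 000000000
Gen 9 (rule 30): 000000000
Gen 10 (rule 22): 000000000
Gen 11 (rule 18): 000000000
Gen 12 (rule 30): 000000000
Gen 13 (rule 22): 000000000
Gen 14 (rule 18): 000000000
Gen 15 (rule 30): 000000000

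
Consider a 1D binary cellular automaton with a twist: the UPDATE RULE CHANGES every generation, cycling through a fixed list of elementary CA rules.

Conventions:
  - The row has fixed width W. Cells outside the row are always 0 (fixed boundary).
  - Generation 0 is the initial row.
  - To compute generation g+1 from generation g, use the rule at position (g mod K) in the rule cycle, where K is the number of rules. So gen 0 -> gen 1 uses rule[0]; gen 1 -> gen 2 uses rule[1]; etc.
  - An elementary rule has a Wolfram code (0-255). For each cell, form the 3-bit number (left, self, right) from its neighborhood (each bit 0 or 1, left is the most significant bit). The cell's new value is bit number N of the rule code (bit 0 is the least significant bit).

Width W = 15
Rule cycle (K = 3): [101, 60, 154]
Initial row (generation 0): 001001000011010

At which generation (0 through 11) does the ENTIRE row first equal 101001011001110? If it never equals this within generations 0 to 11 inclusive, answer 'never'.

Answer: 1

Derivation:
Gen 0: 001001000011010
Gen 1 (rule 101): 101001011001110
Gen 2 (rule 60): 111101110101001
Gen 3 (rule 154): 111001100000110
Gen 4 (rule 101): 001000101110010
Gen 5 (rule 60): 001100111001011
Gen 6 (rule 154): 011011110110010
Gen 7 (rule 101): 001100011010010
Gen 8 (rule 60): 001010010111011
Gen 9 (rule 154): 010001100110010
Gen 10 (rule 101): 010100100010010
Gen 11 (rule 60): 011110110011011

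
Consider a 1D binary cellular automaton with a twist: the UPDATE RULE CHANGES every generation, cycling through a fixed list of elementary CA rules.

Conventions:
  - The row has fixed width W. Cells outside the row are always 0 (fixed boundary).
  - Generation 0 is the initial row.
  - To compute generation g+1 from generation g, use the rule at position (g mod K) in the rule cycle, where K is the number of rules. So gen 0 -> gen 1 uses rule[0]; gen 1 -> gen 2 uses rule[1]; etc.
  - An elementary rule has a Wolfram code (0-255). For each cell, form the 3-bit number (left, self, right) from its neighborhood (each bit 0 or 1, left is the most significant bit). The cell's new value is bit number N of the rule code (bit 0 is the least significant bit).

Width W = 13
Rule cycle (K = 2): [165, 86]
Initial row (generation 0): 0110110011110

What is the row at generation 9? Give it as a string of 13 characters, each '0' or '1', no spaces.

Answer: 1000000110001

Derivation:
Gen 0: 0110110011110
Gen 1 (rule 165): 0001000001100
Gen 2 (rule 86): 0011100010110
Gen 3 (rule 165): 1001001011000
Gen 4 (rule 86): 1111111001100
Gen 5 (rule 165): 0111110000001
Gen 6 (rule 86): 1000011000011
Gen 7 (rule 165): 1011000011000
Gen 8 (rule 86): 1001100101100
Gen 9 (rule 165): 1000000110001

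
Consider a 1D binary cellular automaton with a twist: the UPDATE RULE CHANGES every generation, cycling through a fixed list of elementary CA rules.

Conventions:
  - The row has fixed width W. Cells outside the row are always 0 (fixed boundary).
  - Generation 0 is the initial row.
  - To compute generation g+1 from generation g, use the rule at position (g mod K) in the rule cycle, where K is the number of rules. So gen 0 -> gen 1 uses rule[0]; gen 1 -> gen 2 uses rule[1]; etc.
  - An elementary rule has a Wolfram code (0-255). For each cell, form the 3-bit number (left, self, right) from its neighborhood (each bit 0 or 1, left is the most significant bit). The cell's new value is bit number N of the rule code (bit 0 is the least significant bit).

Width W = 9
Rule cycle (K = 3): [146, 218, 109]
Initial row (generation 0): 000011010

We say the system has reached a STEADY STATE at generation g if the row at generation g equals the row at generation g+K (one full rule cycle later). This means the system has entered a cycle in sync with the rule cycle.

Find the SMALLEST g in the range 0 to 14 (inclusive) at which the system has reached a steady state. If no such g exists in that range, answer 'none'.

Gen 0: 000011010
Gen 1 (rule 146): 000100001
Gen 2 (rule 218): 001010010
Gen 3 (rule 109): 101110010
Gen 4 (rule 146): 000101101
Gen 5 (rule 218): 001001100
Gen 6 (rule 109): 101001101
Gen 7 (rule 146): 000110000
Gen 8 (rule 218): 001111000
Gen 9 (rule 109): 101001011
Gen 10 (rule 146): 000110000
Gen 11 (rule 218): 001111000
Gen 12 (rule 109): 101001011
Gen 13 (rule 146): 000110000
Gen 14 (rule 218): 001111000
Gen 15 (rule 109): 101001011
Gen 16 (rule 146): 000110000
Gen 17 (rule 218): 001111000

Answer: 7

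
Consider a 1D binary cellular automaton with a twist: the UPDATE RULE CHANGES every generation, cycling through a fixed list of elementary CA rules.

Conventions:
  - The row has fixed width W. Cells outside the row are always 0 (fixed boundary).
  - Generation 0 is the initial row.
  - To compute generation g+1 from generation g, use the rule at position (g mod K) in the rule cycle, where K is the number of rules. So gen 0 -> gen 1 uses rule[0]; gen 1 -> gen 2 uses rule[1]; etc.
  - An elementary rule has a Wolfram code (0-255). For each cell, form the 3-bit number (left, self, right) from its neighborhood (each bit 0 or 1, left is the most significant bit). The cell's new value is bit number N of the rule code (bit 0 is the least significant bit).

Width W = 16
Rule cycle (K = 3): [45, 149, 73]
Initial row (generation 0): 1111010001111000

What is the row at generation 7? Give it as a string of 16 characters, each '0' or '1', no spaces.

Gen 0: 1111010001111000
Gen 1 (rule 45): 1000110101000011
Gen 2 (rule 149): 1110000101111000
Gen 3 (rule 73): 1010110001001011
Gen 4 (rule 45): 1111100101001110
Gen 5 (rule 149): 0111010101100101
Gen 6 (rule 73): 0101000001100000
Gen 7 (rule 45): 0111011101001111

Answer: 0111011101001111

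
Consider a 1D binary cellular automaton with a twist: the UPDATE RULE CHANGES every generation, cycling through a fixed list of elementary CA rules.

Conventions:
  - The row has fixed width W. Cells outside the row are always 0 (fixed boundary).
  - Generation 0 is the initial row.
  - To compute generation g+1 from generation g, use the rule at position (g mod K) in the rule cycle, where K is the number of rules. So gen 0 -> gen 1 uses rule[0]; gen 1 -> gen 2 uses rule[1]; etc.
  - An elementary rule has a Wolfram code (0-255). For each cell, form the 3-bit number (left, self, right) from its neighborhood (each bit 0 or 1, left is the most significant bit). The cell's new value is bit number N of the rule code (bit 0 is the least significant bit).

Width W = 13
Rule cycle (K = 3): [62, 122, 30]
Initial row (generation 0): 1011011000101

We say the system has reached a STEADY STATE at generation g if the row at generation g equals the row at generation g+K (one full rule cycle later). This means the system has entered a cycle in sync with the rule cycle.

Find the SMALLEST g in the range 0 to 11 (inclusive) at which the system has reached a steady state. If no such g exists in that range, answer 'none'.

Answer: none

Derivation:
Gen 0: 1011011000101
Gen 1 (rule 62): 1110110101111
Gen 2 (rule 122): 1011111011001
Gen 3 (rule 30): 1010000010111
Gen 4 (rule 62): 1111000111100
Gen 5 (rule 122): 1001101100110
Gen 6 (rule 30): 1111001011101
Gen 7 (rule 62): 1000111110011
Gen 8 (rule 122): 0101100011111
Gen 9 (rule 30): 1101010110000
Gen 10 (rule 62): 1011111101000
Gen 11 (rule 122): 0110000110100
Gen 12 (rule 30): 1101001100110
Gen 13 (rule 62): 1011111011101
Gen 14 (rule 122): 0110001110110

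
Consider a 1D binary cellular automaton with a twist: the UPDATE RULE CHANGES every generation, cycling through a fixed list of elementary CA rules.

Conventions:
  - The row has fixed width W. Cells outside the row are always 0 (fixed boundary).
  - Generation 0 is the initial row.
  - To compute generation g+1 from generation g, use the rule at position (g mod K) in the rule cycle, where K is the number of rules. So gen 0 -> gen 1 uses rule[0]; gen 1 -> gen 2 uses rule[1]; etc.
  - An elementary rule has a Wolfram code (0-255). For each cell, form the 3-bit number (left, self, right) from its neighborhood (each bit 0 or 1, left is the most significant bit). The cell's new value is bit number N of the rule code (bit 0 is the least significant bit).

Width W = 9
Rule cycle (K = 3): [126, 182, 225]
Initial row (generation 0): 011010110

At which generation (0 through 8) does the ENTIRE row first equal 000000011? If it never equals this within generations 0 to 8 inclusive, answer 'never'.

Gen 0: 011010110
Gen 1 (rule 126): 111111111
Gen 2 (rule 182): 011111110
Gen 3 (rule 225): 001111110
Gen 4 (rule 126): 011000011
Gen 5 (rule 182): 100100100
Gen 6 (rule 225): 000000001
Gen 7 (rule 126): 000000011
Gen 8 (rule 182): 000000100

Answer: 7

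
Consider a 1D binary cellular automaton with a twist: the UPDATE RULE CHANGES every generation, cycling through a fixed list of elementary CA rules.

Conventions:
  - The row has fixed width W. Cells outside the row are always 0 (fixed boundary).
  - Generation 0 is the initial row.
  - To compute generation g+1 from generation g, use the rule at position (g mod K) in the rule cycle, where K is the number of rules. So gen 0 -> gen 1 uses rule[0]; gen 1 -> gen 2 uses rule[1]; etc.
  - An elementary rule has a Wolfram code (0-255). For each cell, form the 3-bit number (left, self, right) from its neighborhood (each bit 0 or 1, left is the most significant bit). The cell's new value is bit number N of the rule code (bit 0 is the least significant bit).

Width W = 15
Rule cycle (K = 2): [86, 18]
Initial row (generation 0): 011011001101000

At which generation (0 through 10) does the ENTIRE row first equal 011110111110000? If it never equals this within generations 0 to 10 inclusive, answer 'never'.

Answer: never

Derivation:
Gen 0: 011011001101000
Gen 1 (rule 86): 101001110101100
Gen 2 (rule 18): 000110000000010
Gen 3 (rule 86): 001011000000111
Gen 4 (rule 18): 010000100001000
Gen 5 (rule 86): 111001110011100
Gen 6 (rule 18): 000110001100010
Gen 7 (rule 86): 001011010110111
Gen 8 (rule 18): 010000000000000
Gen 9 (rule 86): 111000000000000
Gen 10 (rule 18): 000100000000000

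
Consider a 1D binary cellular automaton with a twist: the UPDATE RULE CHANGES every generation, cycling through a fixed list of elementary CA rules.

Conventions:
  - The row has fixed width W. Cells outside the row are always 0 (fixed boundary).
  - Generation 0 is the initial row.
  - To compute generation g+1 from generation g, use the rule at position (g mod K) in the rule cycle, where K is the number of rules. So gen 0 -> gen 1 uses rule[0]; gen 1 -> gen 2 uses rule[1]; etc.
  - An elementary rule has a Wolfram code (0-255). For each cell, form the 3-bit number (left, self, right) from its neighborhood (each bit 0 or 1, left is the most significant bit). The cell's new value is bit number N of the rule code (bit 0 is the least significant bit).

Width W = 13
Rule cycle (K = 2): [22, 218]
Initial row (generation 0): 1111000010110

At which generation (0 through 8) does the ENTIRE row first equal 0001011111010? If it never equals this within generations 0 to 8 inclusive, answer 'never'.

Answer: 2

Derivation:
Gen 0: 1111000010110
Gen 1 (rule 22): 0000100110001
Gen 2 (rule 218): 0001011111010
Gen 3 (rule 22): 0011000000011
Gen 4 (rule 218): 0111100000111
Gen 5 (rule 22): 1000010001000
Gen 6 (rule 218): 0100101010100
Gen 7 (rule 22): 1111101010110
Gen 8 (rule 218): 1111100000111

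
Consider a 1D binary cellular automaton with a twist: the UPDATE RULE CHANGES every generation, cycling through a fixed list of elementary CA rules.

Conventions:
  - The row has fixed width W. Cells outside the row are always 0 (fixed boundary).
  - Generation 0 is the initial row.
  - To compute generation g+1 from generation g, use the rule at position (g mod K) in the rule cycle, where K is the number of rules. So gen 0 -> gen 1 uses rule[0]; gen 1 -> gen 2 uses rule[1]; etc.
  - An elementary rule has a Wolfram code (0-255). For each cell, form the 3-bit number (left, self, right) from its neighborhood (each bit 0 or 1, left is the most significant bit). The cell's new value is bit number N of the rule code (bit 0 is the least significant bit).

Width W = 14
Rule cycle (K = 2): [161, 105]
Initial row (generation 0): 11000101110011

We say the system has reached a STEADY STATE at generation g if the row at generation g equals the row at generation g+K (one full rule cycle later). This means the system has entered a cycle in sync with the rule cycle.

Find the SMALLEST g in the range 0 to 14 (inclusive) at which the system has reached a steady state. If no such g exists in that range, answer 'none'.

Answer: 13

Derivation:
Gen 0: 11000101110011
Gen 1 (rule 161): 00010010100000
Gen 2 (rule 105): 11000001001111
Gen 3 (rule 161): 00011100000110
Gen 4 (rule 105): 11010101110110
Gen 5 (rule 161): 00101010101000
Gen 6 (rule 105): 10010101010011
Gen 7 (rule 161): 00001010100000
Gen 8 (rule 105): 11100101001111
Gen 9 (rule 161): 01000010000110
Gen 10 (rule 105): 00011000110110
Gen 11 (rule 161): 11000010001000
Gen 12 (rule 105): 11011000100011
Gen 13 (rule 161): 00100010001000
Gen 14 (rule 105): 10001000100011
Gen 15 (rule 161): 00100010001000
Gen 16 (rule 105): 10001000100011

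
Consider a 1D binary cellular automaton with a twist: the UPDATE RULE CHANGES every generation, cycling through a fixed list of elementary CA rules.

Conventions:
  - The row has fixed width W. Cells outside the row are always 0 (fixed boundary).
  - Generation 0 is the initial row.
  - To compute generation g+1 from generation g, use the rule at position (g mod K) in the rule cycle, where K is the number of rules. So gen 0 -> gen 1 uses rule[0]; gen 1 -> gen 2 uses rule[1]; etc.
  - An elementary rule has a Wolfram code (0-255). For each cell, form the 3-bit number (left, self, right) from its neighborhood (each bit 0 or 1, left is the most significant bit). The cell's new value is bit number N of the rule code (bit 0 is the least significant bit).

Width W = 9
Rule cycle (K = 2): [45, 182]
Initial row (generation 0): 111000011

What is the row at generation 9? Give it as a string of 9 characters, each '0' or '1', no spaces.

Gen 0: 111000011
Gen 1 (rule 45): 100011010
Gen 2 (rule 182): 110100111
Gen 3 (rule 45): 101100100
Gen 4 (rule 182): 110011110
Gen 5 (rule 45): 100010000
Gen 6 (rule 182): 110111000
Gen 7 (rule 45): 101100011
Gen 8 (rule 182): 110010100
Gen 9 (rule 45): 100011101

Answer: 100011101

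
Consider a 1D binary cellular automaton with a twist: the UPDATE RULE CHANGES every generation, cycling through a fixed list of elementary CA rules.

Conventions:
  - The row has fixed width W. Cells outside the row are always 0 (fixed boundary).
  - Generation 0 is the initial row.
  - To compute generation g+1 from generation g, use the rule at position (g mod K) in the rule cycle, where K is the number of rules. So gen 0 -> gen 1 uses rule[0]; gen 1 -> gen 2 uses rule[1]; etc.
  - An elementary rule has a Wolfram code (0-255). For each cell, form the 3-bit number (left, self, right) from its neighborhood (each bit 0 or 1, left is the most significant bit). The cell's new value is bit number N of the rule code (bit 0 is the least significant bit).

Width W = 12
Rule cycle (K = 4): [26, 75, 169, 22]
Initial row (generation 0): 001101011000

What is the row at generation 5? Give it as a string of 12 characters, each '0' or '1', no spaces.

Gen 0: 001101011000
Gen 1 (rule 26): 011000010100
Gen 2 (rule 75): 111011100001
Gen 3 (rule 169): 110111001100
Gen 4 (rule 22): 000000110010
Gen 5 (rule 26): 000001101101

Answer: 000001101101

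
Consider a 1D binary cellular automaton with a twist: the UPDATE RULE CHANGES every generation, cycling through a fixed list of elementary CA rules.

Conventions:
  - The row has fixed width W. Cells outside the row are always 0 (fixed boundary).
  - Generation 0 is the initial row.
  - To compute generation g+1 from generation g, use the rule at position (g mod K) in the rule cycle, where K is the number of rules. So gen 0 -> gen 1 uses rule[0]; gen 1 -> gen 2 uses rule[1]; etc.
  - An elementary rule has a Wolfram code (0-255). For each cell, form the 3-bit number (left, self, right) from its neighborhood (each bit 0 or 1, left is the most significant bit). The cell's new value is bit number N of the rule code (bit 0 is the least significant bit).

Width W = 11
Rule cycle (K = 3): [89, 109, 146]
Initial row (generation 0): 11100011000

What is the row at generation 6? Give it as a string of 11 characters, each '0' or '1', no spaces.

Gen 0: 11100011000
Gen 1 (rule 89): 10111011111
Gen 2 (rule 109): 11101110001
Gen 3 (rule 146): 01000101010
Gen 4 (rule 89): 00110000001
Gen 5 (rule 109): 10110111101
Gen 6 (rule 146): 00000011000

Answer: 00000011000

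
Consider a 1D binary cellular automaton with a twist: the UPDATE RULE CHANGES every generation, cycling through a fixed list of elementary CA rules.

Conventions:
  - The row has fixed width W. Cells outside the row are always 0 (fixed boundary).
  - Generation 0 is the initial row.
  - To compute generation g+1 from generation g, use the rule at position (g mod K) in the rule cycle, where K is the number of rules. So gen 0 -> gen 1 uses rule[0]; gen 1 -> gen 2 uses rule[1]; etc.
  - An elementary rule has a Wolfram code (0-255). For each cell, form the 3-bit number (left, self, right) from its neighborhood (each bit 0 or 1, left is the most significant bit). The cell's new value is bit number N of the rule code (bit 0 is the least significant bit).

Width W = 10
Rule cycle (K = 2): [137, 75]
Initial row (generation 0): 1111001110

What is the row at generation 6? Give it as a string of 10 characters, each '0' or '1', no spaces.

Answer: 1001011100

Derivation:
Gen 0: 1111001110
Gen 1 (rule 137): 1110001100
Gen 2 (rule 75): 1010111101
Gen 3 (rule 137): 0000111000
Gen 4 (rule 75): 1111101011
Gen 5 (rule 137): 1111000010
Gen 6 (rule 75): 1001011100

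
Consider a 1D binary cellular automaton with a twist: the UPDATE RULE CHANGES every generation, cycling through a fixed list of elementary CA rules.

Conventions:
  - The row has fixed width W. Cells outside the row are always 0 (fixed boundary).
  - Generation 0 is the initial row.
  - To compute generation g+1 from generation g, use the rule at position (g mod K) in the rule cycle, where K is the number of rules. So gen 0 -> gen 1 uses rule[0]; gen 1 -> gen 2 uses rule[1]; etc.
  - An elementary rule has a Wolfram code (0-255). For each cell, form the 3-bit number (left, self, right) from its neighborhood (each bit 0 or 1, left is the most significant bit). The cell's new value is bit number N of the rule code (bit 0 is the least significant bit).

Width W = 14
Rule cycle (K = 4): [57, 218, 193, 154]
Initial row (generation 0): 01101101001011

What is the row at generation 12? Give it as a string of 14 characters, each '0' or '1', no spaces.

Answer: 01111010000110

Derivation:
Gen 0: 01101101001011
Gen 1 (rule 57): 01011010100110
Gen 2 (rule 218): 10011000011111
Gen 3 (rule 193): 00001011001111
Gen 4 (rule 154): 00010010111110
Gen 5 (rule 57): 11001001100001
Gen 6 (rule 218): 11110111110010
Gen 7 (rule 193): 01110011110000
Gen 8 (rule 154): 11101111101000
Gen 9 (rule 57): 10011000010111
Gen 10 (rule 218): 01111100100111
Gen 11 (rule 193): 00111100000011
Gen 12 (rule 154): 01111010000110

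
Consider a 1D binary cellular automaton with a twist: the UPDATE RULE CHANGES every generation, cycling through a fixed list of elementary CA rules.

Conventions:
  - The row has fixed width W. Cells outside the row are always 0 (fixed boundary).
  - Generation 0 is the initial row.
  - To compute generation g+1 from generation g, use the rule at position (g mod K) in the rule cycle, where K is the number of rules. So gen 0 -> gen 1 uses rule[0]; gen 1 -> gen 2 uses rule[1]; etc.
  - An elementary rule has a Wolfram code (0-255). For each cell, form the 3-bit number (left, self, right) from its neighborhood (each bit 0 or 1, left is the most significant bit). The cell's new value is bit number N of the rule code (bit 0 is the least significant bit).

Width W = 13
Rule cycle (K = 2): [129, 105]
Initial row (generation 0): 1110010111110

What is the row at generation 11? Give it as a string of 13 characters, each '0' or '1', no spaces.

Answer: 0001000000000

Derivation:
Gen 0: 1110010111110
Gen 1 (rule 129): 0100000011100
Gen 2 (rule 105): 0001111010101
Gen 3 (rule 129): 1100110000000
Gen 4 (rule 105): 1100110111111
Gen 5 (rule 129): 0000000011110
Gen 6 (rule 105): 1111111010010
Gen 7 (rule 129): 0111110000000
Gen 8 (rule 105): 0100010111111
Gen 9 (rule 129): 0001000011110
Gen 10 (rule 105): 1100011010010
Gen 11 (rule 129): 0001000000000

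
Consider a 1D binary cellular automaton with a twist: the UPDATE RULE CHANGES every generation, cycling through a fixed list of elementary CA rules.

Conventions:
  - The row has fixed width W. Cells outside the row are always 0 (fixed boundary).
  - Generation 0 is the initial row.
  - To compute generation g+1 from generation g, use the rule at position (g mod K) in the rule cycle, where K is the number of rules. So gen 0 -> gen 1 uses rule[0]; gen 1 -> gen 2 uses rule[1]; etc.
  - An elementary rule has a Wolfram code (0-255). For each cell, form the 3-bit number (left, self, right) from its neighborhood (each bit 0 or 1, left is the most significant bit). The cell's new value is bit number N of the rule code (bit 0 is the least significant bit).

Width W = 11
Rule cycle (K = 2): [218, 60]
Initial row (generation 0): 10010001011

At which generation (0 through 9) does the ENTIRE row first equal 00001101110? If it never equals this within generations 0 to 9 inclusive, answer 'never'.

Gen 0: 10010001011
Gen 1 (rule 218): 01101010011
Gen 2 (rule 60): 01011111010
Gen 3 (rule 218): 10011111001
Gen 4 (rule 60): 11010000101
Gen 5 (rule 218): 11001001000
Gen 6 (rule 60): 10101101100
Gen 7 (rule 218): 00001101110
Gen 8 (rule 60): 00001011001
Gen 9 (rule 218): 00010011110

Answer: 7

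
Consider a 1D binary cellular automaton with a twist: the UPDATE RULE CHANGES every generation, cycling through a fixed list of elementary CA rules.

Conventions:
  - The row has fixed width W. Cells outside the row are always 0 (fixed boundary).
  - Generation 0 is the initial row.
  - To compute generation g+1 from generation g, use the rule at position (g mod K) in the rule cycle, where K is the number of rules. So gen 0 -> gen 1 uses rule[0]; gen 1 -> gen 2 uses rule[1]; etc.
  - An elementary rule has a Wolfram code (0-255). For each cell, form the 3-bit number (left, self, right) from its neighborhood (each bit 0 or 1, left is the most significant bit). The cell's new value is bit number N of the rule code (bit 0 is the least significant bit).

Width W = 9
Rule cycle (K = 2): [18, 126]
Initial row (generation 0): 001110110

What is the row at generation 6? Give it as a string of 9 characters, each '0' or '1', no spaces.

Answer: 111000011

Derivation:
Gen 0: 001110110
Gen 1 (rule 18): 010000001
Gen 2 (rule 126): 111000011
Gen 3 (rule 18): 000100100
Gen 4 (rule 126): 001111110
Gen 5 (rule 18): 010000001
Gen 6 (rule 126): 111000011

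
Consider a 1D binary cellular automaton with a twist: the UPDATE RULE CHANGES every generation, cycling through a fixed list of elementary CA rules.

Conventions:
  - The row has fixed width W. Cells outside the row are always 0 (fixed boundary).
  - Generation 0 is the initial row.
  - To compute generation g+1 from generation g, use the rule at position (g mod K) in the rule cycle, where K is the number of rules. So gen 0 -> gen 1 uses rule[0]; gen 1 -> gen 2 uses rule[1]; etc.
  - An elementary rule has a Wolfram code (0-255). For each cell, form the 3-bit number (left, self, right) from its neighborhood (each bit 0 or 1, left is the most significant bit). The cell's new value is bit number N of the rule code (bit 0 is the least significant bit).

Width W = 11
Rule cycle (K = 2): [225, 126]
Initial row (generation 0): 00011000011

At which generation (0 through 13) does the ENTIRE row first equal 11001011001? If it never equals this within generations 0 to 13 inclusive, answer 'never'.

Gen 0: 00011000011
Gen 1 (rule 225): 11001011001
Gen 2 (rule 126): 11111111111
Gen 3 (rule 225): 01111111111
Gen 4 (rule 126): 11000000001
Gen 5 (rule 225): 01011111100
Gen 6 (rule 126): 11110000110
Gen 7 (rule 225): 01110110010
Gen 8 (rule 126): 11011111111
Gen 9 (rule 225): 01101111111
Gen 10 (rule 126): 11111000001
Gen 11 (rule 225): 01111011100
Gen 12 (rule 126): 11001110110
Gen 13 (rule 225): 01000111010

Answer: 1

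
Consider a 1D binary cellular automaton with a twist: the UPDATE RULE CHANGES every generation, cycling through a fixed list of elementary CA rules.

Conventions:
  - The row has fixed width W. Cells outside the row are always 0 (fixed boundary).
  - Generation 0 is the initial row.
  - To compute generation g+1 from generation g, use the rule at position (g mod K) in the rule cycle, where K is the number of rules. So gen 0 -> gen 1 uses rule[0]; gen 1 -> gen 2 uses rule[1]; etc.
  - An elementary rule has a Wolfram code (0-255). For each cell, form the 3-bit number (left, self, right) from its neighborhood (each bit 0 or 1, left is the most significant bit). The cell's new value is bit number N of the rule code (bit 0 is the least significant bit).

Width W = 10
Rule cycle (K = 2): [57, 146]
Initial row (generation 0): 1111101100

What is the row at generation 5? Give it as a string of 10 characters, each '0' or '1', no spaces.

Answer: 0011011001

Derivation:
Gen 0: 1111101100
Gen 1 (rule 57): 1000011011
Gen 2 (rule 146): 0100100000
Gen 3 (rule 57): 0010011111
Gen 4 (rule 146): 0101101110
Gen 5 (rule 57): 0011011001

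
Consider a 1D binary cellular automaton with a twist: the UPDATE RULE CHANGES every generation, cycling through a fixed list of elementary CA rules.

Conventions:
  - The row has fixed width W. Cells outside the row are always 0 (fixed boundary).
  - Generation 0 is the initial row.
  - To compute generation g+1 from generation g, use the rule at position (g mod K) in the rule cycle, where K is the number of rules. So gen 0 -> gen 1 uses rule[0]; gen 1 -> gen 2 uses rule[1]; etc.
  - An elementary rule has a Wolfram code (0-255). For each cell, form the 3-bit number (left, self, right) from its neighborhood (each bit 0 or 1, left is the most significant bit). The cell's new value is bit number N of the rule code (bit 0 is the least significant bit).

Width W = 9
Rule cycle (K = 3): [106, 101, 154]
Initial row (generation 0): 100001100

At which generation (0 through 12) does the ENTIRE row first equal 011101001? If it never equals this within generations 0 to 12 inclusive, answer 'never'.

Answer: never

Derivation:
Gen 0: 100001100
Gen 1 (rule 106): 000011100
Gen 2 (rule 101): 111000101
Gen 3 (rule 154): 110101000
Gen 4 (rule 106): 111010000
Gen 5 (rule 101): 001110111
Gen 6 (rule 154): 011100110
Gen 7 (rule 106): 110101110
Gen 8 (rule 101): 011110010
Gen 9 (rule 154): 111101101
Gen 10 (rule 106): 100111110
Gen 11 (rule 101): 100000010
Gen 12 (rule 154): 010000101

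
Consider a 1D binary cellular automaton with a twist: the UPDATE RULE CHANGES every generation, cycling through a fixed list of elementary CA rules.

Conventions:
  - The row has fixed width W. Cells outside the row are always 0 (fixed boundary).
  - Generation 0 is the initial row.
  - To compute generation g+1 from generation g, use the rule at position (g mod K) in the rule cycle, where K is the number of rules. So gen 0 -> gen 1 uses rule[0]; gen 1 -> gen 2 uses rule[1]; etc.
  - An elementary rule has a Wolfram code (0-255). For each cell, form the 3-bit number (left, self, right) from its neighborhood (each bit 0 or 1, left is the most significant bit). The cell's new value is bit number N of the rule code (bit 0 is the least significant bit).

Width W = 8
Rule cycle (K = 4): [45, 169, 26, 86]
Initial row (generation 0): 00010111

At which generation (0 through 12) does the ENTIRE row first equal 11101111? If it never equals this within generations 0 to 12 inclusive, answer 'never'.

Gen 0: 00010111
Gen 1 (rule 45): 11011100
Gen 2 (rule 169): 10111001
Gen 3 (rule 26): 00100110
Gen 4 (rule 86): 01111011
Gen 5 (rule 45): 01000110
Gen 6 (rule 169): 00010100
Gen 7 (rule 26): 00100010
Gen 8 (rule 86): 01110111
Gen 9 (rule 45): 01001100
Gen 10 (rule 169): 00001001
Gen 11 (rule 26): 00010110
Gen 12 (rule 86): 00110011

Answer: never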